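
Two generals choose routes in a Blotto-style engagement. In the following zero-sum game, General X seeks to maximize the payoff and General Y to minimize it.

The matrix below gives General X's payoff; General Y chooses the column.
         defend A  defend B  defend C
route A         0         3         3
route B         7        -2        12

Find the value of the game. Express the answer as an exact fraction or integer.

7/4

Column defend C is strictly dominated by defend A for General Y (it gives General X more in every row).
The remaining 2×2 game on (route A, route B) × (defend A, defend B) has no saddle point. Let General X play route A with probability p; indifference gives 7(1−p) = 3p − 2(1−p), so p = 3/4.
Similarly General Y's optimal q on defend A is 5/12, and the value is 0·(5/12) + (3)·(7/12) = 7/4.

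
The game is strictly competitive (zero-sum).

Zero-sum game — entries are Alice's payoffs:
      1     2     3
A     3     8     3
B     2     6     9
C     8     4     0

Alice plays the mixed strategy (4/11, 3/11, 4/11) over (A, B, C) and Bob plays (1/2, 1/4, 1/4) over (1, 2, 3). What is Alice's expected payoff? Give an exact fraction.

205/44

Against (1/2, 1/4, 1/4), each row's expected payoff is A: 17/4; B: 19/4; C: 5.
Taking the (4/11, 3/11, 4/11)-weighted average: (4/11)·(17/4) + (3/11)·(19/4) + (4/11)·(5) = 205/44.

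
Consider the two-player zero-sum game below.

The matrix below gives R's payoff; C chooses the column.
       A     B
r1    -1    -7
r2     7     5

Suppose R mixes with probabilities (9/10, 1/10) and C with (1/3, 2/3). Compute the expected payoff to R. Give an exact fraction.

-59/15

Against (1/3, 2/3), each row's expected payoff is r1: -5; r2: 17/3.
Taking the (9/10, 1/10)-weighted average: (9/10)·(-5) + (1/10)·(17/3) = -59/15.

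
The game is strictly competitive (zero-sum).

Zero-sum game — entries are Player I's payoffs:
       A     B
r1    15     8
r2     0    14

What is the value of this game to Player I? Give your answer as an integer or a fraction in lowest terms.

10

Row minima are 8 and 0, so Player I's maximin is 8; column maxima are 15 and 14, so Player II's minimax is 14. These differ, so the equilibrium is in mixed strategies.
Let Player I play r1 with probability p. Player II is indifferent when 15p = 8p + 14(1−p), giving p = 2/3.
Let Player II play A with probability q. Player I is indifferent when 15q + 8(1−q) = 14(1−q), giving q = 2/7.
The value is 15·(2/7) + (8)·(5/7) = 10.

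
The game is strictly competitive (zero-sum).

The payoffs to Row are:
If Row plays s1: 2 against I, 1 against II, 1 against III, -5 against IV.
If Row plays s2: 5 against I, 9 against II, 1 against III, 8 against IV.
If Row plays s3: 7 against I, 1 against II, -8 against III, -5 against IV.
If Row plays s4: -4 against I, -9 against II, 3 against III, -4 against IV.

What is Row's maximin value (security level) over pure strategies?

The worst-case payoff for each row is s1: -5, s2: 1, s3: -8, s4: -9.
The best of these is 1.

1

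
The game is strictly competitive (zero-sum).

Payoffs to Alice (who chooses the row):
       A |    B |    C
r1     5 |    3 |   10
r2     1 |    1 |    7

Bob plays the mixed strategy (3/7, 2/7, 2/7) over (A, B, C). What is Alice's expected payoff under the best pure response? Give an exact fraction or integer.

41/7

r1: (5)·(3/7) + (3)·(2/7) + (10)·(2/7) = 41/7.
r2: (1)·(3/7) + (1)·(2/7) + (7)·(2/7) = 19/7.
The best pure response is r1 with expected payoff 41/7.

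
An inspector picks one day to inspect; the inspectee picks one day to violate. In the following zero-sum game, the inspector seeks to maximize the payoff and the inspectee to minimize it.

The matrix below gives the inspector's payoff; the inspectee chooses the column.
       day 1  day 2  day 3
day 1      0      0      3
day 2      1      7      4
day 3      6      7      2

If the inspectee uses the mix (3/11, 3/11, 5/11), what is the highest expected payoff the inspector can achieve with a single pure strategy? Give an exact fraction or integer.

day 1: (0)·(3/11) + (0)·(3/11) + (3)·(5/11) = 15/11.
day 2: (1)·(3/11) + (7)·(3/11) + (4)·(5/11) = 4.
day 3: (6)·(3/11) + (7)·(3/11) + (2)·(5/11) = 49/11.
The best pure response is day 3 with expected payoff 49/11.

49/11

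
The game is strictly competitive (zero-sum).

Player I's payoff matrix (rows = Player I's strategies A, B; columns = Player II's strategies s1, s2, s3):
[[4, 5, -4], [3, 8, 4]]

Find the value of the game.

28/9

Column s2 is strictly dominated by s1 for Player II (it gives Player I more in every row).
The remaining 2×2 game on (A, B) × (s1, s3) has no saddle point. Let Player I play A with probability p; indifference gives 4p + 3(1−p) = −4p + 4(1−p), so p = 1/9.
Similarly Player II's optimal q on s1 is 8/9, and the value is 4·(8/9) + (-4)·(1/9) = 28/9.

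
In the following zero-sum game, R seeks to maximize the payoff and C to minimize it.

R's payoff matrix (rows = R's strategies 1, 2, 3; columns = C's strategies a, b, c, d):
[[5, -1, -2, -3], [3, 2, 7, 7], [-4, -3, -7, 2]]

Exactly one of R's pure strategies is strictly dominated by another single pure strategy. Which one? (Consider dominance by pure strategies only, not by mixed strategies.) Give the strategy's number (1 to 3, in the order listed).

3

Compare 3 with 2: 3 > -4, 2 > -3, 7 > -7, 7 > 2.
So 2 strictly dominates 3 for R; 3 is strictly dominated.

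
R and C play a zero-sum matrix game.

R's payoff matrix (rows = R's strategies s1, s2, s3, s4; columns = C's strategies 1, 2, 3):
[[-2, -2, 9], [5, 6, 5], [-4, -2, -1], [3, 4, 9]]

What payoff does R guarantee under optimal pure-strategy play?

5

Row minima: -2, 5, -4, 3 → R's maximin is 5.
Column maxima: 5, 6, 9 → C's minimax is 5.
They coincide at (s2, 1), so the value is 5.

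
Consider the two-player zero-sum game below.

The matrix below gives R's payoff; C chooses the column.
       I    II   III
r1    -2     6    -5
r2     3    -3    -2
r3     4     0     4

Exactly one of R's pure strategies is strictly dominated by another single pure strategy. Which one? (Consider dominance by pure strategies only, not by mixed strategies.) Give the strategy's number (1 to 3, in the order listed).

Compare r2 with r3: 4 > 3, 0 > -3, 4 > -2.
So r3 strictly dominates r2 for R; r2 is strictly dominated.

2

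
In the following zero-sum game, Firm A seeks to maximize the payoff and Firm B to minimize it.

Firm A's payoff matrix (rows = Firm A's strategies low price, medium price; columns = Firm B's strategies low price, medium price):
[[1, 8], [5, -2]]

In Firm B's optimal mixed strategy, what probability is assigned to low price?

Row minima are 1 and -2, so Firm A's maximin is 1; column maxima are 5 and 8, so Firm B's minimax is 5. These differ, so the equilibrium is in mixed strategies.
Let Firm B play low price with probability q. Firm A is indifferent when q + 8(1−q) = 5q − 2(1−q), giving q = 5/7.

5/7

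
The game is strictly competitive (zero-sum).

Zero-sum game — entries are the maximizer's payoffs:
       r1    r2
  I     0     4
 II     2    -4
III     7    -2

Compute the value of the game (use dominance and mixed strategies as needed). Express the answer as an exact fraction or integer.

28/13

Row II is strictly dominated by row III, so the maximizer never plays it.
The remaining 2×2 game on (I, III) × (r1, r2) has no saddle point. Let the maximizer play I with probability p; indifference gives 7(1−p) = 4p − 2(1−p), so p = 9/13.
Similarly the minimizer's optimal q on r1 is 6/13, and the value is 0·(6/13) + (4)·(7/13) = 28/13.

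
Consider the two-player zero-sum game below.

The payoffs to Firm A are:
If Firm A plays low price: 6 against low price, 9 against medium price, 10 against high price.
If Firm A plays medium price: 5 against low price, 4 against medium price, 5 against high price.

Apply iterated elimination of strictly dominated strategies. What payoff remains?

Row medium price is strictly dominated by row low price (6>5, 9>4, 10>5); eliminate medium price.
Column medium price is strictly dominated by low price for Firm B (6<9); eliminate medium price.
Column high price is strictly dominated by low price for Firm B (6<10); eliminate high price.
Only (low price, low price) remains, with payoff 6.

6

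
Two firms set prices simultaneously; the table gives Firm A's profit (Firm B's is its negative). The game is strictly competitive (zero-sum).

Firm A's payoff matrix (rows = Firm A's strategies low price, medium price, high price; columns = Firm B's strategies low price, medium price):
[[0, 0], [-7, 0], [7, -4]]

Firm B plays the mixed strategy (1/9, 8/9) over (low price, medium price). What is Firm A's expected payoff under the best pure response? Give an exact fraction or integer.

0

low price: (0)·(1/9) + (0)·(8/9) = 0.
medium price: (-7)·(1/9) + (0)·(8/9) = -7/9.
high price: (7)·(1/9) + (-4)·(8/9) = -25/9.
The best pure response is low price with expected payoff 0.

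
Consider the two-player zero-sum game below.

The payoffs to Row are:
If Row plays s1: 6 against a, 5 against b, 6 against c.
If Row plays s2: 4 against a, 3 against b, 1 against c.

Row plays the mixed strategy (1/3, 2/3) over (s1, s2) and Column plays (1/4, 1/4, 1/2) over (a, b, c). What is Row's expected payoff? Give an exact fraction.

Against (1/4, 1/4, 1/2), each row's expected payoff is s1: 23/4; s2: 9/4.
Taking the (1/3, 2/3)-weighted average: (1/3)·(23/4) + (2/3)·(9/4) = 41/12.

41/12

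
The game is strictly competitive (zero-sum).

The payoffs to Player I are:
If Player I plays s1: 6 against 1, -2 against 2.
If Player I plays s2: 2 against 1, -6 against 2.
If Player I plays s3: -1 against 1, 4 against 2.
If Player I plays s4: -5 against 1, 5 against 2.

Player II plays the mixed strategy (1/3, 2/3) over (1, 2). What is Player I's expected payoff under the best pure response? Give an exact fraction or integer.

7/3

s1: (6)·(1/3) + (-2)·(2/3) = 2/3.
s2: (2)·(1/3) + (-6)·(2/3) = -10/3.
s3: (-1)·(1/3) + (4)·(2/3) = 7/3.
s4: (-5)·(1/3) + (5)·(2/3) = 5/3.
The best pure response is s3 with expected payoff 7/3.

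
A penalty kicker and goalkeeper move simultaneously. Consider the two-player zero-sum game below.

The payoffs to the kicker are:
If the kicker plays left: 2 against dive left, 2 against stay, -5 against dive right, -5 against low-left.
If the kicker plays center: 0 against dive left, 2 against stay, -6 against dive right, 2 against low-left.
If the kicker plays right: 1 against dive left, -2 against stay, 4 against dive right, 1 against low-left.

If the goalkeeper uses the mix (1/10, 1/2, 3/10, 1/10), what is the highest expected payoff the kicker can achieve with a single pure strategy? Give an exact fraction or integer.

2/5

left: (2)·(1/10) + (2)·(1/2) + (-5)·(3/10) + (-5)·(1/10) = -4/5.
center: (0)·(1/10) + (2)·(1/2) + (-6)·(3/10) + (2)·(1/10) = -3/5.
right: (1)·(1/10) + (-2)·(1/2) + (4)·(3/10) + (1)·(1/10) = 2/5.
The best pure response is right with expected payoff 2/5.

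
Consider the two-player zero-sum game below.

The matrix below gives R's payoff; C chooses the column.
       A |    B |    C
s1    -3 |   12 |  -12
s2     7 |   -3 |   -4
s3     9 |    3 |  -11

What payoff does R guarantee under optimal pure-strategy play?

Row minima: -12, -4, -11 → R's maximin is -4.
Column maxima: 9, 12, -4 → C's minimax is -4.
They coincide at (s2, C), so the value is -4.

-4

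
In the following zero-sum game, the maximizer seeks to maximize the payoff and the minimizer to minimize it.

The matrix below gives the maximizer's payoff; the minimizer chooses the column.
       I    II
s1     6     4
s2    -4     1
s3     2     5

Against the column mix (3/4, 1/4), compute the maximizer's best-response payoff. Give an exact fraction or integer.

s1: (6)·(3/4) + (4)·(1/4) = 11/2.
s2: (-4)·(3/4) + (1)·(1/4) = -11/4.
s3: (2)·(3/4) + (5)·(1/4) = 11/4.
The best pure response is s1 with expected payoff 11/2.

11/2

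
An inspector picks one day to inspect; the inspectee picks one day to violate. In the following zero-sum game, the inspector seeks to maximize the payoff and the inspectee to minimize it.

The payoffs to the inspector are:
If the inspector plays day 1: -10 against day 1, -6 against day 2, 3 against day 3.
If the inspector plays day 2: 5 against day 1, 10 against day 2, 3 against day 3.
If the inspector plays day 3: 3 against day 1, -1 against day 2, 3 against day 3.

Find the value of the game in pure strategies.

Row minima: -10, 3, -1 → the inspector's maximin is 3.
Column maxima: 5, 10, 3 → the inspectee's minimax is 3.
They coincide at (day 2, day 3), so the value is 3.

3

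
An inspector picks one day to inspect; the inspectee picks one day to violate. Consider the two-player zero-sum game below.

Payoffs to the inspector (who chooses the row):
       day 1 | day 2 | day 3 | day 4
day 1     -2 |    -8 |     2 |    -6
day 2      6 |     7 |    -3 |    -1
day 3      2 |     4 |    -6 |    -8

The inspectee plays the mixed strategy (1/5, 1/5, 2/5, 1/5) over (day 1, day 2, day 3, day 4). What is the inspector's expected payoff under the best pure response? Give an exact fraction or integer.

6/5

day 1: (-2)·(1/5) + (-8)·(1/5) + (2)·(2/5) + (-6)·(1/5) = -12/5.
day 2: (6)·(1/5) + (7)·(1/5) + (-3)·(2/5) + (-1)·(1/5) = 6/5.
day 3: (2)·(1/5) + (4)·(1/5) + (-6)·(2/5) + (-8)·(1/5) = -14/5.
The best pure response is day 2 with expected payoff 6/5.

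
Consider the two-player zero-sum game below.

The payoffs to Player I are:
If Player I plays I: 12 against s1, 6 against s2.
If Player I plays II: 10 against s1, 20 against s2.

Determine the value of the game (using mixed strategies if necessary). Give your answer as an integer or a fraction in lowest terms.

Row minima are 6 and 10, so Player I's maximin is 10; column maxima are 12 and 20, so Player II's minimax is 12. These differ, so the equilibrium is in mixed strategies.
Let Player I play I with probability p. Player II is indifferent when 12p + 10(1−p) = 6p + 20(1−p), giving p = 5/8.
Let Player II play s1 with probability q. Player I is indifferent when 12q + 6(1−q) = 10q + 20(1−q), giving q = 7/8.
The value is 12·(7/8) + (6)·(1/8) = 45/4.

45/4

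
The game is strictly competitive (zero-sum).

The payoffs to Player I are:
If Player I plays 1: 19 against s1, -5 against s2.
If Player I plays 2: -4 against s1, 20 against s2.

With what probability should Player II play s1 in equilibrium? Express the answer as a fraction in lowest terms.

Row minima are -5 and -4, so Player I's maximin is -4; column maxima are 19 and 20, so Player II's minimax is 19. These differ, so the equilibrium is in mixed strategies.
Let Player II play s1 with probability q. Player I is indifferent when 19q − 5(1−q) = −4q + 20(1−q), giving q = 25/48.

25/48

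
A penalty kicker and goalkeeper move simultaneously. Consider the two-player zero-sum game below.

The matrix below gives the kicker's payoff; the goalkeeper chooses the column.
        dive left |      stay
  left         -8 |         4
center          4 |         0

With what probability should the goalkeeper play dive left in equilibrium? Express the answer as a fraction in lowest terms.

1/4

Row minima are -8 and 0, so the kicker's maximin is 0; column maxima are 4 and 4, so the goalkeeper's minimax is 4. These differ, so the equilibrium is in mixed strategies.
Let the goalkeeper play dive left with probability q. The kicker is indifferent when −8q + 4(1−q) = 4q, giving q = 1/4.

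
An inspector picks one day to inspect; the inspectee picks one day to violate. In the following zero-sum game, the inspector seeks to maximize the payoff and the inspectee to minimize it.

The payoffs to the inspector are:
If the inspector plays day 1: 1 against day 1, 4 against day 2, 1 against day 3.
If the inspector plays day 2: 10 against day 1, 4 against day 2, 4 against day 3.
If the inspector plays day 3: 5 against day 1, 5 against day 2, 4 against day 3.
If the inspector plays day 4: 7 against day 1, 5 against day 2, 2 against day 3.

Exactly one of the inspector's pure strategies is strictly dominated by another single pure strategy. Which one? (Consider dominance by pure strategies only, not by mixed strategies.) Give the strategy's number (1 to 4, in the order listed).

Compare day 1 with day 3: 5 > 1, 5 > 4, 4 > 1.
So day 3 strictly dominates day 1 for the inspector; day 1 is strictly dominated.

1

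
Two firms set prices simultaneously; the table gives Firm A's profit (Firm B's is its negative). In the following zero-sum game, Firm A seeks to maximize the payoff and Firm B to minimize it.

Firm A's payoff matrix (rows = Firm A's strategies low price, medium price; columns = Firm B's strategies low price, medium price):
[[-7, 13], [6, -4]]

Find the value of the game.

Row minima are -7 and -4, so Firm A's maximin is -4; column maxima are 6 and 13, so Firm B's minimax is 6. These differ, so the equilibrium is in mixed strategies.
Let Firm A play low price with probability p. Firm B is indifferent when −7p + 6(1−p) = 13p − 4(1−p), giving p = 1/3.
Let Firm B play low price with probability q. Firm A is indifferent when −7q + 13(1−q) = 6q − 4(1−q), giving q = 17/30.
The value is -7·(17/30) + (13)·(13/30) = 5/3.

5/3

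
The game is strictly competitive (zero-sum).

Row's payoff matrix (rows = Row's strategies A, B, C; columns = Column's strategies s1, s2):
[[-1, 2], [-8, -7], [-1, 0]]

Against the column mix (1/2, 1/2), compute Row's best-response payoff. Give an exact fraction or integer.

A: (-1)·(1/2) + (2)·(1/2) = 1/2.
B: (-8)·(1/2) + (-7)·(1/2) = -15/2.
C: (-1)·(1/2) + (0)·(1/2) = -1/2.
The best pure response is A with expected payoff 1/2.

1/2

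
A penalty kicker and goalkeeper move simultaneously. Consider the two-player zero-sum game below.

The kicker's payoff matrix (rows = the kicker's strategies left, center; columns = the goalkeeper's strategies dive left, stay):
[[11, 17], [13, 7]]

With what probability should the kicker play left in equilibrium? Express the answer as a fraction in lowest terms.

Row minima are 11 and 7, so the kicker's maximin is 11; column maxima are 13 and 17, so the goalkeeper's minimax is 13. These differ, so the equilibrium is in mixed strategies.
Let the kicker play left with probability p. The goalkeeper is indifferent when 11p + 13(1−p) = 17p + 7(1−p), giving p = 1/2.

1/2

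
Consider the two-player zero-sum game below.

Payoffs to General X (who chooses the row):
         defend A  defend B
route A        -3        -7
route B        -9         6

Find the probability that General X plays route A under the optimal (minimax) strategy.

15/19

Row minima are -7 and -9, so General X's maximin is -7; column maxima are -3 and 6, so General Y's minimax is -3. These differ, so the equilibrium is in mixed strategies.
Let General X play route A with probability p. General Y is indifferent when −3p − 9(1−p) = −7p + 6(1−p), giving p = 15/19.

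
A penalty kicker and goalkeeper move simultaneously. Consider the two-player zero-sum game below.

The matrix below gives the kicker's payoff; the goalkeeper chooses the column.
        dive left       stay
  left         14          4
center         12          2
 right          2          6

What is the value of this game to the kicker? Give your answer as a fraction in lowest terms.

Row center is strictly dominated by row left, so the kicker never plays it.
The remaining 2×2 game on (left, right) × (dive left, stay) has no saddle point. Let the kicker play left with probability p; indifference gives 14p + 2(1−p) = 4p + 6(1−p), so p = 2/7.
Similarly the goalkeeper's optimal q on dive left is 1/7, and the value is 14·(1/7) + (4)·(6/7) = 38/7.

38/7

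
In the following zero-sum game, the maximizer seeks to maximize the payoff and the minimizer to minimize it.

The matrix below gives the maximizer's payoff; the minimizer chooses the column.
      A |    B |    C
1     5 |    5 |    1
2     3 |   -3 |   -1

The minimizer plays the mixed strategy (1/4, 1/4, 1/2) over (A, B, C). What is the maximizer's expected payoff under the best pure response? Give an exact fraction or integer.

1: (5)·(1/4) + (5)·(1/4) + (1)·(1/2) = 3.
2: (3)·(1/4) + (-3)·(1/4) + (-1)·(1/2) = -1/2.
The best pure response is 1 with expected payoff 3.

3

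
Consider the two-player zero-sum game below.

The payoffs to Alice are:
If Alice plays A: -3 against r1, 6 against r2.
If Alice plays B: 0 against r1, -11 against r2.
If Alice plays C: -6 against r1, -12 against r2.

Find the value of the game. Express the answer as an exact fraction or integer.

-33/20

Row C is strictly dominated by row B, so Alice never plays it.
The remaining 2×2 game on (A, B) × (r1, r2) has no saddle point. Let Alice play A with probability p; indifference gives −3p = 6p − 11(1−p), so p = 11/20.
Similarly Bob's optimal q on r1 is 17/20, and the value is -3·(17/20) + (6)·(3/20) = -33/20.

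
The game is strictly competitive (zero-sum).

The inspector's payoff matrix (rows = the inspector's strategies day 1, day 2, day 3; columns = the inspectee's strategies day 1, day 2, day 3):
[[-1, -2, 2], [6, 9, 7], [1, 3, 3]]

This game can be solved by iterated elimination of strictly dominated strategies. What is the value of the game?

6

Column day 3 is strictly dominated by day 1 for the inspectee (-1<2, 6<7, 1<3); eliminate day 3.
Row day 3 is strictly dominated by row day 2 (6>1, 9>3); eliminate day 3.
Row day 1 is strictly dominated by row day 2 (6>-1, 9>-2); eliminate day 1.
Column day 2 is strictly dominated by day 1 for the inspectee (6<9); eliminate day 2.
Only (day 2, day 1) remains, with payoff 6.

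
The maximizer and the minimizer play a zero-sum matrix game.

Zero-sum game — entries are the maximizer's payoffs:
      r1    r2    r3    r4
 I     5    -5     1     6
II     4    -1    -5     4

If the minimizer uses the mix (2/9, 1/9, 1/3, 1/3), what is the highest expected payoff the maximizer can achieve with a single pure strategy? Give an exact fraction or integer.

I: (5)·(2/9) + (-5)·(1/9) + (1)·(1/3) + (6)·(1/3) = 26/9.
II: (4)·(2/9) + (-1)·(1/9) + (-5)·(1/3) + (4)·(1/3) = 4/9.
The best pure response is I with expected payoff 26/9.

26/9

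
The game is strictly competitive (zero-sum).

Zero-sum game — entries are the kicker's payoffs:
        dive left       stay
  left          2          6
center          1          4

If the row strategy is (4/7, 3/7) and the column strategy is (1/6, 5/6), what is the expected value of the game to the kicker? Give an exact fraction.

191/42

Against (1/6, 5/6), each row's expected payoff is left: 16/3; center: 7/2.
Taking the (4/7, 3/7)-weighted average: (4/7)·(16/3) + (3/7)·(7/2) = 191/42.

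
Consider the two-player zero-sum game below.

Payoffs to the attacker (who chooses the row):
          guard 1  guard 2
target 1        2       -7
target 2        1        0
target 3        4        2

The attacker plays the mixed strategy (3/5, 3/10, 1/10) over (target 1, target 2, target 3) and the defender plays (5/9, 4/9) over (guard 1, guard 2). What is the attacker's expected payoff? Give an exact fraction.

Against (5/9, 4/9), each row's expected payoff is target 1: -2; target 2: 5/9; target 3: 28/9.
Taking the (3/5, 3/10, 1/10)-weighted average: (3/5)·(-2) + (3/10)·(5/9) + (1/10)·(28/9) = -13/18.

-13/18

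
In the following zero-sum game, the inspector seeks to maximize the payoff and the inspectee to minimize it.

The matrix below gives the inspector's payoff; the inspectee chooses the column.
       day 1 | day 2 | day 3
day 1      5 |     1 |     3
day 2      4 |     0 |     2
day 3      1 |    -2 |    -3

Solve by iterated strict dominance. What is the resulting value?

1

Row day 3 is strictly dominated by row day 1 (5>1, 1>-2, 3>-3); eliminate day 3.
Column day 1 is strictly dominated by day 2 for the inspectee (1<5, 0<4); eliminate day 1.
Column day 3 is strictly dominated by day 2 for the inspectee (1<3, 0<2); eliminate day 3.
Row day 2 is strictly dominated by row day 1 (1>0); eliminate day 2.
Only (day 1, day 2) remains, with payoff 1.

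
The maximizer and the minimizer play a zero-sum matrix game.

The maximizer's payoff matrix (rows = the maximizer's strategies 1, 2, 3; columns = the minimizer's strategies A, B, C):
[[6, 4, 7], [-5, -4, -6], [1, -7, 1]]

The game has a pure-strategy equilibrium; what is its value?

Row minima: 4, -6, -7 → the maximizer's maximin is 4.
Column maxima: 6, 4, 7 → the minimizer's minimax is 4.
They coincide at (1, B), so the value is 4.

4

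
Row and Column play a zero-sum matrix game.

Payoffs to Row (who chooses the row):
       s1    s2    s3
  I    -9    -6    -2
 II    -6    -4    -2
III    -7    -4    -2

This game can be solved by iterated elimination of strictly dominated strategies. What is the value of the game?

-6

Column s2 is strictly dominated by s1 for Column (-9<-6, -6<-4, -7<-4); eliminate s2.
Column s3 is strictly dominated by s1 for Column (-9<-2, -6<-2, -7<-2); eliminate s3.
Row I is strictly dominated by row II (-6>-9); eliminate I.
Row III is strictly dominated by row II (-6>-7); eliminate III.
Only (II, s1) remains, with payoff -6.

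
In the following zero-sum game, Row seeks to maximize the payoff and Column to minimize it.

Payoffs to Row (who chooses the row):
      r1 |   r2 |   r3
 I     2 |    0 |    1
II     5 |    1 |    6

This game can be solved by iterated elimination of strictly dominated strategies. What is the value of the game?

1

Row I is strictly dominated by row II (5>2, 1>0, 6>1); eliminate I.
Column r1 is strictly dominated by r2 for Column (1<5); eliminate r1.
Column r3 is strictly dominated by r2 for Column (1<6); eliminate r3.
Only (II, r2) remains, with payoff 1.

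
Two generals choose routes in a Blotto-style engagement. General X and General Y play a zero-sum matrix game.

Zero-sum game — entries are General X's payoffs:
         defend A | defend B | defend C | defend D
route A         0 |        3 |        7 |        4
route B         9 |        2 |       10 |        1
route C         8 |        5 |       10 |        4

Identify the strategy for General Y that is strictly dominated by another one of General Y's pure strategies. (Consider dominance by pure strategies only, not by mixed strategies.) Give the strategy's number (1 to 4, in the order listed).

3

General Y prefers columns that give General X less. Compare defend C with defend A: 0 < 7, 9 < 10, 8 < 10.
So defend A strictly dominates defend C for General Y; defend C is strictly dominated.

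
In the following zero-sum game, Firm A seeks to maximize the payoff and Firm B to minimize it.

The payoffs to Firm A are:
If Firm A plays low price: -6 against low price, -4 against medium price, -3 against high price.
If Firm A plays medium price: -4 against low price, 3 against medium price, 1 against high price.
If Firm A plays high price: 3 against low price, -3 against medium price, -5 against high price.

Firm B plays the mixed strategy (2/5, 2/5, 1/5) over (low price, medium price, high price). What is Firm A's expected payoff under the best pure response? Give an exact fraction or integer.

-1/5

low price: (-6)·(2/5) + (-4)·(2/5) + (-3)·(1/5) = -23/5.
medium price: (-4)·(2/5) + (3)·(2/5) + (1)·(1/5) = -1/5.
high price: (3)·(2/5) + (-3)·(2/5) + (-5)·(1/5) = -1.
The best pure response is medium price with expected payoff -1/5.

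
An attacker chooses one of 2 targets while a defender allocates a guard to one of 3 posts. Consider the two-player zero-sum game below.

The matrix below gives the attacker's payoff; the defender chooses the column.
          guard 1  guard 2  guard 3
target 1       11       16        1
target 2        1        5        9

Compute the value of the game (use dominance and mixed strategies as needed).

49/9

Column guard 2 is strictly dominated by guard 1 for the defender (it gives the attacker more in every row).
The remaining 2×2 game on (target 1, target 2) × (guard 1, guard 3) has no saddle point. Let the attacker play target 1 with probability p; indifference gives 11p + (1−p) = p + 9(1−p), so p = 4/9.
Similarly the defender's optimal q on guard 1 is 4/9, and the value is 11·(4/9) + (1)·(5/9) = 49/9.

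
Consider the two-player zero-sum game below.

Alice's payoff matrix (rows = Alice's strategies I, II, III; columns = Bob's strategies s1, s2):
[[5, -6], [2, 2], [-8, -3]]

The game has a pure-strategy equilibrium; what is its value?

2

Row minima: -6, 2, -8 → Alice's maximin is 2.
Column maxima: 5, 2 → Bob's minimax is 2.
They coincide at (II, s2), so the value is 2.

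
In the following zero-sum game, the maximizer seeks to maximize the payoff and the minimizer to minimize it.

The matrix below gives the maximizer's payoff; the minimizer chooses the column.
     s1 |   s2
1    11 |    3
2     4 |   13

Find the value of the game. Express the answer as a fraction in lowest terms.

Row minima are 3 and 4, so the maximizer's maximin is 4; column maxima are 11 and 13, so the minimizer's minimax is 11. These differ, so the equilibrium is in mixed strategies.
Let the maximizer play 1 with probability p. The minimizer is indifferent when 11p + 4(1−p) = 3p + 13(1−p), giving p = 9/17.
Let the minimizer play s1 with probability q. The maximizer is indifferent when 11q + 3(1−q) = 4q + 13(1−q), giving q = 10/17.
The value is 11·(10/17) + (3)·(7/17) = 131/17.

131/17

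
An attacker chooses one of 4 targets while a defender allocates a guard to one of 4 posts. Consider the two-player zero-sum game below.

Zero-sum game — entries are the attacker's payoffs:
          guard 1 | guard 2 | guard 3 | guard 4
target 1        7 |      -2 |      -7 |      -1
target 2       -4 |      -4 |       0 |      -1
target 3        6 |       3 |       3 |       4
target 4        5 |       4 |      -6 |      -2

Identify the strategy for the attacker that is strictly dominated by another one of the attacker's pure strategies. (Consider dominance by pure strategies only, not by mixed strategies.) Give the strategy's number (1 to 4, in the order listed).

Compare target 2 with target 3: 6 > -4, 3 > -4, 3 > 0, 4 > -1.
So target 3 strictly dominates target 2 for the attacker; target 2 is strictly dominated.

2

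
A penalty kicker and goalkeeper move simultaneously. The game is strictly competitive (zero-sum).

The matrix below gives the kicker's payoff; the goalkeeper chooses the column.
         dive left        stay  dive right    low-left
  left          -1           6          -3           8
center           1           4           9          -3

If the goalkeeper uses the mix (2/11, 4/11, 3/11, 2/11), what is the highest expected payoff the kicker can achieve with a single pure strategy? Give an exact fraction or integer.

39/11

left: (-1)·(2/11) + (6)·(4/11) + (-3)·(3/11) + (8)·(2/11) = 29/11.
center: (1)·(2/11) + (4)·(4/11) + (9)·(3/11) + (-3)·(2/11) = 39/11.
The best pure response is center with expected payoff 39/11.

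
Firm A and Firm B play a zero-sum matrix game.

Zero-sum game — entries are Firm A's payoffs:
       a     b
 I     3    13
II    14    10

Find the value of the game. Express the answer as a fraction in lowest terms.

Row minima are 3 and 10, so Firm A's maximin is 10; column maxima are 14 and 13, so Firm B's minimax is 13. These differ, so the equilibrium is in mixed strategies.
Let Firm A play I with probability p. Firm B is indifferent when 3p + 14(1−p) = 13p + 10(1−p), giving p = 2/7.
Let Firm B play a with probability q. Firm A is indifferent when 3q + 13(1−q) = 14q + 10(1−q), giving q = 3/14.
The value is 3·(3/14) + (13)·(11/14) = 76/7.

76/7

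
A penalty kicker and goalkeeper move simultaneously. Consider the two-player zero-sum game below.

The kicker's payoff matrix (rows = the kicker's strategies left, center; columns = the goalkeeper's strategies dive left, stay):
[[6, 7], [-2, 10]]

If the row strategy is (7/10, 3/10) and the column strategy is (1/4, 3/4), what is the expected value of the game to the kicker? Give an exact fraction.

Against (1/4, 3/4), each row's expected payoff is left: 27/4; center: 7.
Taking the (7/10, 3/10)-weighted average: (7/10)·(27/4) + (3/10)·(7) = 273/40.

273/40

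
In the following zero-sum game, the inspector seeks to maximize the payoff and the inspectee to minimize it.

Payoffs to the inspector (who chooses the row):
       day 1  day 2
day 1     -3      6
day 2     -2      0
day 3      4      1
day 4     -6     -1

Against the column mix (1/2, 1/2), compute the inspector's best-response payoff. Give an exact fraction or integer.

5/2

day 1: (-3)·(1/2) + (6)·(1/2) = 3/2.
day 2: (-2)·(1/2) + (0)·(1/2) = -1.
day 3: (4)·(1/2) + (1)·(1/2) = 5/2.
day 4: (-6)·(1/2) + (-1)·(1/2) = -7/2.
The best pure response is day 3 with expected payoff 5/2.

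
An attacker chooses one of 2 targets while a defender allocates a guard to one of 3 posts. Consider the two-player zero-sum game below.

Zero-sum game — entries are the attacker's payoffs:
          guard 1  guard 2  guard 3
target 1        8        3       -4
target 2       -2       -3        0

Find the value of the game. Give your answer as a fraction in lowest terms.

-6/5

Column guard 1 is strictly dominated by guard 2 for the defender (it gives the attacker more in every row).
The remaining 2×2 game on (target 1, target 2) × (guard 2, guard 3) has no saddle point. Let the attacker play target 1 with probability p; indifference gives 3p − 3(1−p) = −4p, so p = 3/10.
Similarly the defender's optimal q on guard 2 is 2/5, and the value is 3·(2/5) + (-4)·(3/5) = -6/5.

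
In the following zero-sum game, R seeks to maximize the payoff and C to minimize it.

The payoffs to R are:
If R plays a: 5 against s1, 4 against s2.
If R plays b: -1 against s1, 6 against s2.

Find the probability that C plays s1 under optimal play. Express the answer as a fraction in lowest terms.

1/4

Row minima are 4 and -1, so R's maximin is 4; column maxima are 5 and 6, so C's minimax is 5. These differ, so the equilibrium is in mixed strategies.
Let C play s1 with probability q. R is indifferent when 5q + 4(1−q) = −q + 6(1−q), giving q = 1/4.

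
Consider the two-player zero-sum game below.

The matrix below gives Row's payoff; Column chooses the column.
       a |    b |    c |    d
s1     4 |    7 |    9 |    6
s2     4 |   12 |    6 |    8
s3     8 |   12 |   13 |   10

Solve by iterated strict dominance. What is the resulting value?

Row s1 is strictly dominated by row s3 (8>4, 12>7, 13>9, 10>6); eliminate s1.
Column c is strictly dominated by a for Column (4<6, 8<13); eliminate c.
Column d is strictly dominated by a for Column (4<8, 8<10); eliminate d.
Column b is strictly dominated by a for Column (4<12, 8<12); eliminate b.
Row s2 is strictly dominated by row s3 (8>4); eliminate s2.
Only (s3, a) remains, with payoff 8.

8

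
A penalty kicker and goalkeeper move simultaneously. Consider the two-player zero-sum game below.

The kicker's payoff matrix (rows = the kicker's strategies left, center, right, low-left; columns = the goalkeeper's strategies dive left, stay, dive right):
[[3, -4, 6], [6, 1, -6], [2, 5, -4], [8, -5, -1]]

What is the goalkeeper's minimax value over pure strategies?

5

The worst case (largest entry) in each column is dive left: 8, stay: 5, dive right: 6.
The best (smallest) of these is 5.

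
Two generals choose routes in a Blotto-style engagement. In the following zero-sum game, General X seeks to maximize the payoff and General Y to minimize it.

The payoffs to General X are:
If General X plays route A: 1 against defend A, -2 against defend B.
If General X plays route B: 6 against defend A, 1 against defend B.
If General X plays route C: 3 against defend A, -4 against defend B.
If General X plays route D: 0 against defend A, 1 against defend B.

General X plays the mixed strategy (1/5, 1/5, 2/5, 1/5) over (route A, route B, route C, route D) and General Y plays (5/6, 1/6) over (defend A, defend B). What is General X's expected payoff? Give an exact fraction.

Against (5/6, 1/6), each row's expected payoff is route A: 1/2; route B: 31/6; route C: 11/6; route D: 1/6.
Taking the (1/5, 1/5, 2/5, 1/5)-weighted average: (1/5)·(1/2) + (1/5)·(31/6) + (2/5)·(11/6) + (1/5)·(1/6) = 19/10.

19/10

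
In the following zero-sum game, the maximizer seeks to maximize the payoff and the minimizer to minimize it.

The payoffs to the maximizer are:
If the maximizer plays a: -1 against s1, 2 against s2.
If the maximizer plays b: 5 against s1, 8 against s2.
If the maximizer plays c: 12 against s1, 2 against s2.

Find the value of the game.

Row a is strictly dominated by row b, so the maximizer never plays it.
The remaining 2×2 game on (b, c) × (s1, s2) has no saddle point. Let the maximizer play b with probability p; indifference gives 5p + 12(1−p) = 8p + 2(1−p), so p = 10/13.
Similarly the minimizer's optimal q on s1 is 6/13, and the value is 5·(6/13) + (8)·(7/13) = 86/13.

86/13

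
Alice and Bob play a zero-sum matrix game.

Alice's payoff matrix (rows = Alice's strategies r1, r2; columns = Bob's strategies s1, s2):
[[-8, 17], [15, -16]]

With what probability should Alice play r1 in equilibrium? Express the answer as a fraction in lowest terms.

31/56

Row minima are -8 and -16, so Alice's maximin is -8; column maxima are 15 and 17, so Bob's minimax is 15. These differ, so the equilibrium is in mixed strategies.
Let Alice play r1 with probability p. Bob is indifferent when −8p + 15(1−p) = 17p − 16(1−p), giving p = 31/56.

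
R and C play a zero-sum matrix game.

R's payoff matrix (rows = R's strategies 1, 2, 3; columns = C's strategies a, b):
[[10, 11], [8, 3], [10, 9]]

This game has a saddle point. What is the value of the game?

10

Row minima: 10, 3, 9 → R's maximin is 10.
Column maxima: 10, 11 → C's minimax is 10.
They coincide at (1, a), so the value is 10.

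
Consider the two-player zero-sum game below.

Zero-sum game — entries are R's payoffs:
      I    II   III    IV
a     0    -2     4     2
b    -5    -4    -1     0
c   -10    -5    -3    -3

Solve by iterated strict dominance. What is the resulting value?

Column III is strictly dominated by I for C (0<4, -5<-1, -10<-3); eliminate III.
Row c is strictly dominated by row a (0>-10, -2>-5, 2>-3); eliminate c.
Column IV is strictly dominated by I for C (0<2, -5<0); eliminate IV.
Row b is strictly dominated by row a (0>-5, -2>-4); eliminate b.
Column I is strictly dominated by II for C (-2<0); eliminate I.
Only (a, II) remains, with payoff -2.

-2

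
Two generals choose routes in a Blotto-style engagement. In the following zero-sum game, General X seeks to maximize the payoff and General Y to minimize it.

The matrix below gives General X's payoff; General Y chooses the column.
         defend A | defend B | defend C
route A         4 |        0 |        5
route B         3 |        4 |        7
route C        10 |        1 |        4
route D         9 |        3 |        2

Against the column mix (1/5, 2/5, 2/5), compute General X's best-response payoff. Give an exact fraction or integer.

route A: (4)·(1/5) + (0)·(2/5) + (5)·(2/5) = 14/5.
route B: (3)·(1/5) + (4)·(2/5) + (7)·(2/5) = 5.
route C: (10)·(1/5) + (1)·(2/5) + (4)·(2/5) = 4.
route D: (9)·(1/5) + (3)·(2/5) + (2)·(2/5) = 19/5.
The best pure response is route B with expected payoff 5.

5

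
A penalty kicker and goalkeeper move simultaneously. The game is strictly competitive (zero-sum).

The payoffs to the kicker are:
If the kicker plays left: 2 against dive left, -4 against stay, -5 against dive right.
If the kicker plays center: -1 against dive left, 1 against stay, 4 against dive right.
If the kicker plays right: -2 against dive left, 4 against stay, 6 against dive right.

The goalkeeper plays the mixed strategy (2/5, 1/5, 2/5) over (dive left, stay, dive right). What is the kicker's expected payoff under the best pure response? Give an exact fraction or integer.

12/5

left: (2)·(2/5) + (-4)·(1/5) + (-5)·(2/5) = -2.
center: (-1)·(2/5) + (1)·(1/5) + (4)·(2/5) = 7/5.
right: (-2)·(2/5) + (4)·(1/5) + (6)·(2/5) = 12/5.
The best pure response is right with expected payoff 12/5.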